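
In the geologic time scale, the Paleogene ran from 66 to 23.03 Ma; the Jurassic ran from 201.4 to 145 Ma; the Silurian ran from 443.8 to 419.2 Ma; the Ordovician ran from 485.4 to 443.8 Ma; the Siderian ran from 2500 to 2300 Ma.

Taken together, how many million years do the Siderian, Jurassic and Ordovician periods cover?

Duration is start − end for each: (2500 − 2300) + (201.4 − 145) + (485.4 − 443.8).
That is 200 + 56.4 + 41.6, which totals 298 million years.

298 million years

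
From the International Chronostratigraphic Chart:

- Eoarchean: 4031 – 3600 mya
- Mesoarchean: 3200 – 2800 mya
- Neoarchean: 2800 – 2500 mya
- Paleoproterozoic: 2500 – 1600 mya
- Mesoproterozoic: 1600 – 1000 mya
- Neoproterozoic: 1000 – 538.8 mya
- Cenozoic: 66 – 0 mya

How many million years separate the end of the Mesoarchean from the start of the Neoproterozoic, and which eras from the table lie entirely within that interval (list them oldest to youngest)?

1800 million years; Neoarchean, Paleoproterozoic, Mesoproterozoic

The Mesoarchean closes at 2800 Ma and the Neoproterozoic opens at 1000 Ma, so the interval is 2800 − 1000 = 1800 Myr.
An era fits inside if it starts at or after 2800 Ma and ends at or before 1000 Ma; oldest first that gives Neoarchean, Paleoproterozoic, Mesoproterozoic.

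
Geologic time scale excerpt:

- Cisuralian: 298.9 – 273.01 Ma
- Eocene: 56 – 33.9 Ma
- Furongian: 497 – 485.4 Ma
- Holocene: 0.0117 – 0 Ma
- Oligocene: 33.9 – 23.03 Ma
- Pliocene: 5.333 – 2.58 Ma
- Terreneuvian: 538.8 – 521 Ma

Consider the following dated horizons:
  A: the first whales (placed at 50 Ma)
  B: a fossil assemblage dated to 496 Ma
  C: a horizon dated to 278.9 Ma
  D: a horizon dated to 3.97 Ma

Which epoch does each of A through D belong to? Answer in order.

A: 50 Ma lies in 56–33.9 Ma, so Eocene.
B: 496 Ma lies in 497–485.4 Ma, so Furongian.
C: 278.9 Ma lies in 298.9–273.01 Ma, so Cisuralian.
D: 3.97 Ma lies in 5.333–2.58 Ma, so Pliocene.

A — Eocene; B — Furongian; C — Cisuralian; D — Pliocene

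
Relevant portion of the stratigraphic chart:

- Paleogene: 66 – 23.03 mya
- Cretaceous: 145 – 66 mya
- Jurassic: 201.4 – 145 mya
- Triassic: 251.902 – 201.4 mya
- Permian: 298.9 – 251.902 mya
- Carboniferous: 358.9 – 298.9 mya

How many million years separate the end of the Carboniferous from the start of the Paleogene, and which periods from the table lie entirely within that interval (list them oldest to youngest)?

End of Carboniferous = 298.9 Ma; start of Paleogene = 66 Ma.
Gap = 298.9 − 66 = 232.9 Myr.
Periods wholly inside 298.9–66 Ma: Permian (298.9–251.902), Triassic (251.902–201.4), Jurassic (201.4–145), Cretaceous (145–66).

232.9 million years; Permian, Triassic, Jurassic, Cretaceous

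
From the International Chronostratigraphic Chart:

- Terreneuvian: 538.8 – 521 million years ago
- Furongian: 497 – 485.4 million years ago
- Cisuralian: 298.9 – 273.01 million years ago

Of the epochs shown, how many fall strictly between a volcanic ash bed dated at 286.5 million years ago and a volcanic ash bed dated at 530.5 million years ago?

The older date is 530.5 Ma and the younger is 286.5 Ma.
Epochs with start < 530.5 and end > 286.5 Ma: Furongian (497–485.4).
That is 1 complete epoch.

1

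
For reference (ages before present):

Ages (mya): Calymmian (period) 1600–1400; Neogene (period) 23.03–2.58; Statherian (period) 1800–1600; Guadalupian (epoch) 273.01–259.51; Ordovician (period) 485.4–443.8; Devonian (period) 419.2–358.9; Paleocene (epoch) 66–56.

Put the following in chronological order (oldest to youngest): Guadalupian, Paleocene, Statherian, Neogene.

Statherian, Guadalupian, Paleocene, Neogene

Sorting by start age (descending Ma, since larger Ma = older): Statherian began 1800, Guadalupian began 273.01, Paleocene began 66, Neogene began 23.03.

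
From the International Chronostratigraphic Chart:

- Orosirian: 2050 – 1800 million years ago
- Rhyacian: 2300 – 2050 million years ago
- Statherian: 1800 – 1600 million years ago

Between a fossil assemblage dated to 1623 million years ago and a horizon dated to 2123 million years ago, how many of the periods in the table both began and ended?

The older date is 2123 Ma and the younger is 1623 Ma.
Periods with start < 2123 and end > 1623 Ma: Orosirian (2050–1800).
That is 1 complete period.

1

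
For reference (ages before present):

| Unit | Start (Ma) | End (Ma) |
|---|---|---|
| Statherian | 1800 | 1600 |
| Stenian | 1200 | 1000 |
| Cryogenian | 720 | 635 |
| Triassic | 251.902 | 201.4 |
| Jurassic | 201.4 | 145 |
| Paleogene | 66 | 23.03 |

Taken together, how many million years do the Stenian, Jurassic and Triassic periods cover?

Each duration: Stenian = 200; Jurassic = 56.4; Triassic = 50.502.
Sum: 200 + 56.4 + 50.502 = 306.902 Myr.

306.902 million years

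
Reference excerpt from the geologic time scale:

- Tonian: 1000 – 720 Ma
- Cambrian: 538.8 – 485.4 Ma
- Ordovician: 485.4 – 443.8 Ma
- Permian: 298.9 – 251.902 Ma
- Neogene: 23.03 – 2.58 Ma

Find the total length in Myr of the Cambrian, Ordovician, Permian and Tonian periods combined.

Duration is start − end for each: (538.8 − 485.4) + (485.4 − 443.8) + (298.9 − 251.902) + (1000 − 720).
That is 53.4 + 41.6 + 46.998 + 280, which totals 421.998 million years.

421.998 million years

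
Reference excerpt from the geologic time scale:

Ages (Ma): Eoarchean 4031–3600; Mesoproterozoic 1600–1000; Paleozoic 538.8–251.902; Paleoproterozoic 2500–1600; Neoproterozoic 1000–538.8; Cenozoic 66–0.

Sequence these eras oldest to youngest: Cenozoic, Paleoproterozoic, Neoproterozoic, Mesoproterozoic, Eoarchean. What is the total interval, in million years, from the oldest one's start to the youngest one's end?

Eoarchean, Paleoproterozoic, Mesoproterozoic, Neoproterozoic, Cenozoic; total span 4031 Myr

Start ages (Ma): Eoarchean 4031, Paleoproterozoic 2500, Mesoproterozoic 1600, Neoproterozoic 1000, Cenozoic 66.
Ordered oldest to youngest: Eoarchean, Paleoproterozoic, Mesoproterozoic, Neoproterozoic, Cenozoic.
Span = 4031 − 0 = 4031 Myr.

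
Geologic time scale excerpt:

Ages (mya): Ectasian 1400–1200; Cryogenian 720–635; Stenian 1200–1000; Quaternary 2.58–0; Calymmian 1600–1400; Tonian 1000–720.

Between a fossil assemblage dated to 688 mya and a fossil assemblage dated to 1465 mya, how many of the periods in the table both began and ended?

3

1465 Ma sits inside the Calymmian (1600–1400) and 688 Ma inside the Cryogenian (720–635); neither of those is wholly between the two dates.
The listed periods lying completely between them are Ectasian, Stenian, Tonian — 3 in all.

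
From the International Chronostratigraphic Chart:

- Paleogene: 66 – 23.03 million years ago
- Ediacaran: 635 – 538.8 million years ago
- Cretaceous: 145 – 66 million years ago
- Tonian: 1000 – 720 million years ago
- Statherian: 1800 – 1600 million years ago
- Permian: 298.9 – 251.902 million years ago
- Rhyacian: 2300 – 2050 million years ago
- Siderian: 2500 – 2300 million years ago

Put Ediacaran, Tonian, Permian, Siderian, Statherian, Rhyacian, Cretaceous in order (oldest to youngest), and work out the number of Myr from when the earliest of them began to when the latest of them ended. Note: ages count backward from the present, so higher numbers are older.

Start ages (Ma): Siderian 2500, Rhyacian 2300, Statherian 1800, Tonian 1000, Ediacaran 635, Permian 298.9, Cretaceous 145.
Ordered oldest to youngest: Siderian, Rhyacian, Statherian, Tonian, Ediacaran, Permian, Cretaceous.
Span = 2500 − 66 = 2434 Myr.

Siderian → Rhyacian → Statherian → Tonian → Ediacaran → Permian → Cretaceous; total span 2434 Myr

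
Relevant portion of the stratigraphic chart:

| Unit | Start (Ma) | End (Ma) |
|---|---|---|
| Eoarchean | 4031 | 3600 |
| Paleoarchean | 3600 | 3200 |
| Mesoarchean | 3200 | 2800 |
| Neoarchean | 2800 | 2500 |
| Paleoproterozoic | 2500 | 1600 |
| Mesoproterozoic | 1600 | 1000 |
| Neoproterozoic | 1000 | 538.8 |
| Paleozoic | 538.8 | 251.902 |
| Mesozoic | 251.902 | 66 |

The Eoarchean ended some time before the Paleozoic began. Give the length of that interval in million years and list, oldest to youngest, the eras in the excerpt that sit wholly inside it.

End of Eoarchean = 3600 Ma; start of Paleozoic = 538.8 Ma.
Gap = 3600 − 538.8 = 3061.2 Myr.
Eras wholly inside 3600–538.8 Ma: Paleoarchean (3600–3200), Mesoarchean (3200–2800), Neoarchean (2800–2500), Paleoproterozoic (2500–1600), Mesoproterozoic (1600–1000), Neoproterozoic (1000–538.8).

3061.2 million years; Paleoarchean, Mesoarchean, Neoarchean, Paleoproterozoic, Mesoproterozoic, Neoproterozoic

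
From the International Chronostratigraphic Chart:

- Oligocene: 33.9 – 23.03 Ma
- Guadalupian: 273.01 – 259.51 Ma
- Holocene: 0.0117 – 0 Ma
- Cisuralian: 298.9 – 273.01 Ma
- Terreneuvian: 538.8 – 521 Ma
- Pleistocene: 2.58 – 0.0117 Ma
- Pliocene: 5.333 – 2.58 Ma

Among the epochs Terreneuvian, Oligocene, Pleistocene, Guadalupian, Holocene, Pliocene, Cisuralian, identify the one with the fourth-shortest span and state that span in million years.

Durations: Terreneuvian 17.8; Oligocene 10.87; Pleistocene 2.5683; Guadalupian 13.5; Holocene 0.0117; Pliocene 2.753; Cisuralian 25.89 Myr.
Sorted shortest-first: Holocene (0.0117), Pleistocene (2.5683), Pliocene (2.753), Oligocene (10.87), Guadalupian (13.5), Terreneuvian (17.8), Cisuralian (25.89).
The fourth shortest is Oligocene at 10.87 Myr.

Oligocene, 10.87 million years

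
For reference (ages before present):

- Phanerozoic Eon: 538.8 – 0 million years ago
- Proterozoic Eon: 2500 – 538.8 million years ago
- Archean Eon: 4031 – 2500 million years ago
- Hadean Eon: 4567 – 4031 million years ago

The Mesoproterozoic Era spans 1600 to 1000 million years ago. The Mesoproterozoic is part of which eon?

Proterozoic

The Mesoproterozoic (1600–1000 Ma) lies entirely within 2500–538.8 Ma, the Proterozoic Eon.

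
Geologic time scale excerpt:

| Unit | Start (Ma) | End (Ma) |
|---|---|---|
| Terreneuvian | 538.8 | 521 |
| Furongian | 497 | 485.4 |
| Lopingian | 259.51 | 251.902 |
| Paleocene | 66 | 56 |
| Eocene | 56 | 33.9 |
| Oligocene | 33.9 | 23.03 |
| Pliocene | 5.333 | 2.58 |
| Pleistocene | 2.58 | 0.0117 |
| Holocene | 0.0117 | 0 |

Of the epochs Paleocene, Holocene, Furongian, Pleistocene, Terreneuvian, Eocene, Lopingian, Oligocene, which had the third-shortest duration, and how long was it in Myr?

Lopingian, 7.608 million years

Start − end for each: Paleocene 66 − 56 = 10; Holocene 0.0117 − 0 = 0.0117; Furongian 497 − 485.4 = 11.6; Pleistocene 2.58 − 0.0117 = 2.5683; Terreneuvian 538.8 − 521 = 17.8; Eocene 56 − 33.9 = 22.1; Lopingian 259.51 − 251.902 = 7.608; Oligocene 33.9 − 23.03 = 10.87.
Ranking these from shortest: Holocene < Pleistocene < Lopingian < Paleocene < Oligocene < Furongian < Terreneuvian < Eocene.
Position 3 in that ranking is Lopingian, which lasted 7.608 Myr.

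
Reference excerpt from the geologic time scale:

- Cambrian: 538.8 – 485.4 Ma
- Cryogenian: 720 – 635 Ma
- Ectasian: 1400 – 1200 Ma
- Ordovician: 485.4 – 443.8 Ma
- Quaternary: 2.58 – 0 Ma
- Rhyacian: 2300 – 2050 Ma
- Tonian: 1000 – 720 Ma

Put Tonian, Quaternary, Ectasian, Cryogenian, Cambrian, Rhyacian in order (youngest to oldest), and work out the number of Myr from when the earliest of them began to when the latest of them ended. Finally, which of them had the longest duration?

Start ages (Ma): Rhyacian 2300, Ectasian 1400, Tonian 1000, Cryogenian 720, Cambrian 538.8, Quaternary 2.58.
Ordered youngest to oldest: Quaternary, Cambrian, Cryogenian, Tonian, Ectasian, Rhyacian.
Span = 2300 − 0 = 2300 Myr.
Durations: Cryogenian 85, Rhyacian 250, Tonian 280, Ectasian 200, Cambrian 53.4, Quaternary 2.58 → longest is Tonian (280 Myr).

Quaternary, Cambrian, Cryogenian, Tonian, Ectasian, Rhyacian; total span 2300 Myr; longest is Tonian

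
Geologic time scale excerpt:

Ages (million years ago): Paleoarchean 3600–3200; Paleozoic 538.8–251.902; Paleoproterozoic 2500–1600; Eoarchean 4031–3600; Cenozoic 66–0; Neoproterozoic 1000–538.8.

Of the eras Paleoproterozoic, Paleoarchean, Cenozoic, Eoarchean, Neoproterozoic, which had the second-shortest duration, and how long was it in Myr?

Paleoarchean, 400 million years

Durations: Paleoproterozoic 900; Paleoarchean 400; Cenozoic 66; Eoarchean 431; Neoproterozoic 461.2 Myr.
Sorted shortest-first: Cenozoic (66), Paleoarchean (400), Eoarchean (431), Neoproterozoic (461.2), Paleoproterozoic (900).
The second shortest is Paleoarchean at 400 Myr.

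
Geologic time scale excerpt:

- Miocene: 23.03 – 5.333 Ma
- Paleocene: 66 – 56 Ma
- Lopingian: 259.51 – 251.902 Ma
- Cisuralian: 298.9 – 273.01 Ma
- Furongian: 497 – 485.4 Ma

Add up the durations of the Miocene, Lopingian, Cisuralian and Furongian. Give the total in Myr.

62.795 million years

Each duration: Miocene = 17.697; Lopingian = 7.608; Cisuralian = 25.89; Furongian = 11.6.
Sum: 17.697 + 7.608 + 25.89 + 11.6 = 62.795 Myr.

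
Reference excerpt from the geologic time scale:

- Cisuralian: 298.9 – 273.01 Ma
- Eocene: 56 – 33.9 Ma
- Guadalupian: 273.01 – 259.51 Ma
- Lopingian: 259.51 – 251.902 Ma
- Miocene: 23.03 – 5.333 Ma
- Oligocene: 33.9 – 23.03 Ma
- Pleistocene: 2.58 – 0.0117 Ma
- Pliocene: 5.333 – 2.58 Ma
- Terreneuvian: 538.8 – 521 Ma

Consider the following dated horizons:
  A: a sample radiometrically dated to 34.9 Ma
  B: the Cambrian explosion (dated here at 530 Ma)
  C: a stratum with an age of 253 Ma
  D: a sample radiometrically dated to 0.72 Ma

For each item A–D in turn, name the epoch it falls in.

A: 34.9 Ma lies in 56–33.9 Ma, so Eocene.
B: 530 Ma lies in 538.8–521 Ma, so Terreneuvian.
C: 253 Ma lies in 259.51–251.902 Ma, so Lopingian.
D: 0.72 Ma lies in 2.58–0.0117 Ma, so Pleistocene.

A — Eocene; B — Terreneuvian; C — Lopingian; D — Pleistocene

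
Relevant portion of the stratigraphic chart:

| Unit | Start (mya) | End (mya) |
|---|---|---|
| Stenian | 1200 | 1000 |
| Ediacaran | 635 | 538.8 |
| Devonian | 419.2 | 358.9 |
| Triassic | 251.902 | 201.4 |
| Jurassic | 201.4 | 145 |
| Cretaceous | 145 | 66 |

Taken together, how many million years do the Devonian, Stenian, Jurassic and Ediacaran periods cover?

Duration is start − end for each: (419.2 − 358.9) + (1200 − 1000) + (201.4 − 145) + (635 − 538.8).
That is 60.3 + 200 + 56.4 + 96.2, which totals 412.9 million years.

412.9 million years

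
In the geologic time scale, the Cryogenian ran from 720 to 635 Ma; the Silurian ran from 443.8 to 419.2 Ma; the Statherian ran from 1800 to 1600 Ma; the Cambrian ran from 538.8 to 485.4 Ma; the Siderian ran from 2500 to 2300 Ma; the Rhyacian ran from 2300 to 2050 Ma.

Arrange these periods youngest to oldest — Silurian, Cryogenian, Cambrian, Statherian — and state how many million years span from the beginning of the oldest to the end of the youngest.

Start ages (Ma): Statherian 1800, Cryogenian 720, Cambrian 538.8, Silurian 443.8.
Ordered youngest to oldest: Silurian, Cambrian, Cryogenian, Statherian.
Span = 1800 − 419.2 = 1380.8 Myr.

Silurian, Cambrian, Cryogenian, Statherian; total span 1380.8 Myr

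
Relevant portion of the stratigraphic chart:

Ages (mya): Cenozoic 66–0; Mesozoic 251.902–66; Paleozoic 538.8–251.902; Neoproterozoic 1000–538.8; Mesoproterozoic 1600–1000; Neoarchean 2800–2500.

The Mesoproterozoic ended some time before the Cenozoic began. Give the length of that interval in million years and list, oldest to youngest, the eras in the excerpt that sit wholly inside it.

934 million years; Neoproterozoic, Paleozoic, Mesozoic

End of Mesoproterozoic = 1000 Ma; start of Cenozoic = 66 Ma.
Gap = 1000 − 66 = 934 Myr.
Eras wholly inside 1000–66 Ma: Neoproterozoic (1000–538.8), Paleozoic (538.8–251.902), Mesozoic (251.902–66).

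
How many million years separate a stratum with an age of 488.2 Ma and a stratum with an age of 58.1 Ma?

488.2 − 58.1 = 430.1 million years.

430.1 million years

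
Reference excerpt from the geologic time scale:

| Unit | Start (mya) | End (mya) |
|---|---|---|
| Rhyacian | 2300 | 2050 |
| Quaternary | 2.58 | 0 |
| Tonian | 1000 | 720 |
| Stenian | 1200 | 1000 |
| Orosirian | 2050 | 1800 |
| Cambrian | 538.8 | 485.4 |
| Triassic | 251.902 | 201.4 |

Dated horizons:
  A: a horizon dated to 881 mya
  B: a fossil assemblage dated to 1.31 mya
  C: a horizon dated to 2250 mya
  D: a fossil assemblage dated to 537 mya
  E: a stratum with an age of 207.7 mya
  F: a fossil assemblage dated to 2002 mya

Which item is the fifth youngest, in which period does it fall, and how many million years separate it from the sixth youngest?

Smaller Ma means younger, so youngest first: B 1.31 < E 207.7 < D 537 < A 881 < F 2002 < C 2250.
Counting 5 along gives F (2002 Ma); the excerpt puts that inside the Orosirian, 2050–1800 Ma.
Next in line is C (2250 Ma), and 2250 − 2002 = 248 Myr.

F, in the Orosirian; 248 million years to C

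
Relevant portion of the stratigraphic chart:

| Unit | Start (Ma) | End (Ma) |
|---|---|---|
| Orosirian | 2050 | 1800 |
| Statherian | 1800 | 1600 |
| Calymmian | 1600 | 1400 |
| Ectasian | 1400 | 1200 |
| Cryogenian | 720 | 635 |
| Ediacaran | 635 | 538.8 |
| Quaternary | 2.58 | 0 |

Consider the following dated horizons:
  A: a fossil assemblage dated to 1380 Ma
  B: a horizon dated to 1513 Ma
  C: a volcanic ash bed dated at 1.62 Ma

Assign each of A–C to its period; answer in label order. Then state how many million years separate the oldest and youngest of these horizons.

Match each age against the start–end ranges in the excerpt: A = 1380 Ma → Ectasian (1400–1200); B = 1513 Ma → Calymmian (1600–1400); C = 1.62 Ma → Quaternary (2.58–0).
The largest age is 1513 Ma and the smallest is 1.62 Ma; their difference is 1511.38 Myr.

A — Ectasian; B — Calymmian; C — Quaternary; span 1511.38 million years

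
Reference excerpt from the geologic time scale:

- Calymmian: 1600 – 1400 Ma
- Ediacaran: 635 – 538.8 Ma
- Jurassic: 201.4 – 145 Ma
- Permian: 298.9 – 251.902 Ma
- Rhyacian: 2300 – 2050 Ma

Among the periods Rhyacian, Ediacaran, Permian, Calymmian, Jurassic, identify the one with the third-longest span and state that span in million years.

Durations: Rhyacian 250; Ediacaran 96.2; Permian 46.998; Calymmian 200; Jurassic 56.4 Myr.
Sorted longest-first: Rhyacian (250), Calymmian (200), Ediacaran (96.2), Jurassic (56.4), Permian (46.998).
The third longest is Ediacaran at 96.2 Myr.

Ediacaran, 96.2 million years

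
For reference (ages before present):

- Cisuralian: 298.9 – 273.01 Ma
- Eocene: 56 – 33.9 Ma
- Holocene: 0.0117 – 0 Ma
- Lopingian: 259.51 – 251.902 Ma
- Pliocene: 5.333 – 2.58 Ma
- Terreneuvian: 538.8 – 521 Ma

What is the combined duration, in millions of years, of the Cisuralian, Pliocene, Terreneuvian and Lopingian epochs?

54.051 million years

Each duration: Cisuralian = 25.89; Pliocene = 2.753; Terreneuvian = 17.8; Lopingian = 7.608.
Sum: 25.89 + 2.753 + 17.8 + 7.608 = 54.051 Myr.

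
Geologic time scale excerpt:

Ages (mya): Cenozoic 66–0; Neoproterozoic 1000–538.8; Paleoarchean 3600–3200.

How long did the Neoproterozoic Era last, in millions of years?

1000 − 538.8 = 461.2 million years.

461.2 million years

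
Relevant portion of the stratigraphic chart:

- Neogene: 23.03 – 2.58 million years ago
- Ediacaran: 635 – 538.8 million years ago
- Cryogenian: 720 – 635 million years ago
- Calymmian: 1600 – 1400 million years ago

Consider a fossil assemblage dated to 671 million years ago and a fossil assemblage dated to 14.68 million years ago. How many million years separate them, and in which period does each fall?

Elapsed time: 671 − 14.68 = 656.32 Myr.
671 Ma lies within 720–635 Ma: Cryogenian.
14.68 Ma lies within 23.03–2.58 Ma: Neogene.

656.32 million years apart; the first in the Cryogenian, the second in the Neogene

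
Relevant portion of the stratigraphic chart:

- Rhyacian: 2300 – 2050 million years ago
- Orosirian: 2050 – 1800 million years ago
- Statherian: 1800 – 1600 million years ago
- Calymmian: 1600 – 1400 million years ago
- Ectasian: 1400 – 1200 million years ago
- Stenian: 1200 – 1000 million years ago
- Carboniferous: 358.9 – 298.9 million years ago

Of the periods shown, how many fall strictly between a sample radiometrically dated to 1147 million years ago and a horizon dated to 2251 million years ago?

4

2251 Ma sits inside the Rhyacian (2300–2050) and 1147 Ma inside the Stenian (1200–1000); neither of those is wholly between the two dates.
The listed periods lying completely between them are Orosirian, Statherian, Calymmian, Ectasian — 4 in all.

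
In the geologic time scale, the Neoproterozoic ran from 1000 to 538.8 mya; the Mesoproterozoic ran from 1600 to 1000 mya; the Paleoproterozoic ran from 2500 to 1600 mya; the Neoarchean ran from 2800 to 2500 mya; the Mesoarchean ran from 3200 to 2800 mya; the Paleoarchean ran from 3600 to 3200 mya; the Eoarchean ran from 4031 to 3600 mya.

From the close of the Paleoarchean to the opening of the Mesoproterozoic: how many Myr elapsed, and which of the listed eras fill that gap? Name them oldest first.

1600 million years; Mesoarchean, Neoarchean, Paleoproterozoic

The Paleoarchean closes at 3200 Ma and the Mesoproterozoic opens at 1600 Ma, so the interval is 3200 − 1600 = 1600 Myr.
An era fits inside if it starts at or after 3200 Ma and ends at or before 1600 Ma; oldest first that gives Mesoarchean, Neoarchean, Paleoproterozoic.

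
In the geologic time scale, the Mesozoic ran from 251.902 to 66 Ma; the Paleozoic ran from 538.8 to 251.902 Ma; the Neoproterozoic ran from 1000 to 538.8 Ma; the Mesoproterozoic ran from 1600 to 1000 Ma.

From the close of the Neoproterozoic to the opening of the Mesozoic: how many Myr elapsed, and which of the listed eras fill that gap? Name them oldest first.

286.898 million years; Paleozoic

The Neoproterozoic closes at 538.8 Ma and the Mesozoic opens at 251.902 Ma, so the interval is 538.8 − 251.902 = 286.898 Myr.
An era fits inside if it starts at or after 538.8 Ma and ends at or before 251.902 Ma; oldest first that gives Paleozoic.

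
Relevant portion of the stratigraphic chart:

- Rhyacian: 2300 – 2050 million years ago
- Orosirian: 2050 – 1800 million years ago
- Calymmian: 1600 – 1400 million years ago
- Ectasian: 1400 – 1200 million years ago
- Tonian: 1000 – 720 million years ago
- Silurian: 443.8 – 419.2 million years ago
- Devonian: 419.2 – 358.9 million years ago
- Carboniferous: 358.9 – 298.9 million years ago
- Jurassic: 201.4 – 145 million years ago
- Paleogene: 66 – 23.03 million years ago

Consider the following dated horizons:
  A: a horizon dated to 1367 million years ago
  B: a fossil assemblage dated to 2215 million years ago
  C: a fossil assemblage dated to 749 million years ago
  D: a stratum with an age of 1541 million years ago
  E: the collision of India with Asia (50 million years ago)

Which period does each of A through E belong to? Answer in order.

Match each age against the start–end ranges in the excerpt: A = 1367 Ma → Ectasian (1400–1200); B = 2215 Ma → Rhyacian (2300–2050); C = 749 Ma → Tonian (1000–720); D = 1541 Ma → Calymmian (1600–1400); E = 50 Ma → Paleogene (66–23.03).

A — Ectasian; B — Rhyacian; C — Tonian; D — Calymmian; E — Paleogene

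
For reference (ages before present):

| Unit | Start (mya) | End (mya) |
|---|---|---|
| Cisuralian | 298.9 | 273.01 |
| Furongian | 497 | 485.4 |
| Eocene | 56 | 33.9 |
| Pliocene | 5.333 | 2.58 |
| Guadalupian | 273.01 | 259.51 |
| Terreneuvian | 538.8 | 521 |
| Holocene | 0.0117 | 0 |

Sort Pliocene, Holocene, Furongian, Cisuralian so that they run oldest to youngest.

Furongian → Cisuralian → Pliocene → Holocene

The oldest of these is Furongian (starts 497 Ma) and the youngest is Holocene (ends 0 Ma).
In between, by decreasing start age: Cisuralian (298.9), Pliocene (5.333).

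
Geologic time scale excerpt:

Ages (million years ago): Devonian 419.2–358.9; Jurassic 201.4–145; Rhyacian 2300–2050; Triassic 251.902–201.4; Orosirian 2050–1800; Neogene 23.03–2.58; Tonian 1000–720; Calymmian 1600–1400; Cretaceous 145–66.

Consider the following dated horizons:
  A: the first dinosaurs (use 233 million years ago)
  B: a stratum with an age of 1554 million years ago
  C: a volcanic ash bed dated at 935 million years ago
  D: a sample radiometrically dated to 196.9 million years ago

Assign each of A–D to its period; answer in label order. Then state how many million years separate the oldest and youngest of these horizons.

Match each age against the start–end ranges in the excerpt: A = 233 Ma → Triassic (251.902–201.4); B = 1554 Ma → Calymmian (1600–1400); C = 935 Ma → Tonian (1000–720); D = 196.9 Ma → Jurassic (201.4–145).
The largest age is 1554 Ma and the smallest is 196.9 Ma; their difference is 1357.1 Myr.

A — Triassic; B — Calymmian; C — Tonian; D — Jurassic; span 1357.1 million years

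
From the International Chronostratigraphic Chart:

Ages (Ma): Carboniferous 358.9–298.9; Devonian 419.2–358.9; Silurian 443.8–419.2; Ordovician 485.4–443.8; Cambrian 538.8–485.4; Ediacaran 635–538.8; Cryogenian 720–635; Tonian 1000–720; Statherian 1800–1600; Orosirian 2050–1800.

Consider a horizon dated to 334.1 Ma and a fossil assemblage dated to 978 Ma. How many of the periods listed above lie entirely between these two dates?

The older date is 978 Ma and the younger is 334.1 Ma.
Periods with start < 978 and end > 334.1 Ma: Cryogenian (720–635), Ediacaran (635–538.8), Cambrian (538.8–485.4), Ordovician (485.4–443.8), Silurian (443.8–419.2), Devonian (419.2–358.9).
That is 6 complete periods.

6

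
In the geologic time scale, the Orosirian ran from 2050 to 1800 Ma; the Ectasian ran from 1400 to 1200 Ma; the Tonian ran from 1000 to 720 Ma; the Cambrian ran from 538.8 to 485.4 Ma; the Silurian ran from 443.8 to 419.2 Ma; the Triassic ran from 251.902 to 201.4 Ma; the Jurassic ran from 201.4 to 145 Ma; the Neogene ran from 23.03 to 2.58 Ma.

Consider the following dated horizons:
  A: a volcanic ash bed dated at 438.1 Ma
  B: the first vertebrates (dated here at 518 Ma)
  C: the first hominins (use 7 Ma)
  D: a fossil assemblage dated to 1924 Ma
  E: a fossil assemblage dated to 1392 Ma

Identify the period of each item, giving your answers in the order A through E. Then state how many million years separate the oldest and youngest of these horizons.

Match each age against the start–end ranges in the excerpt: A = 438.1 Ma → Silurian (443.8–419.2); B = 518 Ma → Cambrian (538.8–485.4); C = 7 Ma → Neogene (23.03–2.58); D = 1924 Ma → Orosirian (2050–1800); E = 1392 Ma → Ectasian (1400–1200).
The largest age is 1924 Ma and the smallest is 7 Ma; their difference is 1917 Myr.

A — Silurian; B — Cambrian; C — Neogene; D — Orosirian; E — Ectasian; span 1917 million years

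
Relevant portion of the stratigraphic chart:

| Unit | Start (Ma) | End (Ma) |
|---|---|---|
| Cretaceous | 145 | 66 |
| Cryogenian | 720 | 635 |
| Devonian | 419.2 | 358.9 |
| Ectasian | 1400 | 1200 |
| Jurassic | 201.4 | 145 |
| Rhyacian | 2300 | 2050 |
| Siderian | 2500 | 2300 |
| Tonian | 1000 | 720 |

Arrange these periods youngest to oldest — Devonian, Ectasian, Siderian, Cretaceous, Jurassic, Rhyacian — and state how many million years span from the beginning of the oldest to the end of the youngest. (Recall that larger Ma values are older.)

Start ages (Ma): Siderian 2500, Rhyacian 2300, Ectasian 1400, Devonian 419.2, Jurassic 201.4, Cretaceous 145.
Ordered youngest to oldest: Cretaceous, Jurassic, Devonian, Ectasian, Rhyacian, Siderian.
Span = 2500 − 66 = 2434 Myr.

Cretaceous, Jurassic, Devonian, Ectasian, Rhyacian, Siderian; total span 2434 Myr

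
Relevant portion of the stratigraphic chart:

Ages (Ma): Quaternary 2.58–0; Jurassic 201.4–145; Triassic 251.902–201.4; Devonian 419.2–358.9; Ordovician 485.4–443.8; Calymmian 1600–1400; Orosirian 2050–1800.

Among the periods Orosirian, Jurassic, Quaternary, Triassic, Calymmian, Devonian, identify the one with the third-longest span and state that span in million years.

Durations: Orosirian 250; Jurassic 56.4; Quaternary 2.58; Triassic 50.502; Calymmian 200; Devonian 60.3 Myr.
Sorted longest-first: Orosirian (250), Calymmian (200), Devonian (60.3), Jurassic (56.4), Triassic (50.502), Quaternary (2.58).
The third longest is Devonian at 60.3 Myr.

Devonian, 60.3 million years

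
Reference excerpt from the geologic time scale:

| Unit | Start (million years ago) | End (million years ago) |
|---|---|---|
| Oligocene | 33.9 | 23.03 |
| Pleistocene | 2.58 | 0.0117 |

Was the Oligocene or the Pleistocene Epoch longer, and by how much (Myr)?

Oligocene: 33.9 − 23.03 = 10.87 Myr.
Pleistocene: 2.58 − 0.0117 = 2.5683 Myr.
Difference: 10.87 − 2.5683 = 8.3017 Myr, so the Oligocene was longer.

Oligocene, by 8.3017 million years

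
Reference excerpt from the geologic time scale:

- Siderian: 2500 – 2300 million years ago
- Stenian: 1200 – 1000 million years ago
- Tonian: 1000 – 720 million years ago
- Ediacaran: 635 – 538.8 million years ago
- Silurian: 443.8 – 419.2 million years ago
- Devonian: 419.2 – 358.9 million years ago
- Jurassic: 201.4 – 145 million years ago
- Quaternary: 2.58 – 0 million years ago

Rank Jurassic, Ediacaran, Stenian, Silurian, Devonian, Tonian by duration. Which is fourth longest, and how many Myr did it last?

Durations: Jurassic 56.4; Ediacaran 96.2; Stenian 200; Silurian 24.6; Devonian 60.3; Tonian 280 Myr.
Sorted longest-first: Tonian (280), Stenian (200), Ediacaran (96.2), Devonian (60.3), Jurassic (56.4), Silurian (24.6).
The fourth longest is Devonian at 60.3 Myr.

Devonian, 60.3 million years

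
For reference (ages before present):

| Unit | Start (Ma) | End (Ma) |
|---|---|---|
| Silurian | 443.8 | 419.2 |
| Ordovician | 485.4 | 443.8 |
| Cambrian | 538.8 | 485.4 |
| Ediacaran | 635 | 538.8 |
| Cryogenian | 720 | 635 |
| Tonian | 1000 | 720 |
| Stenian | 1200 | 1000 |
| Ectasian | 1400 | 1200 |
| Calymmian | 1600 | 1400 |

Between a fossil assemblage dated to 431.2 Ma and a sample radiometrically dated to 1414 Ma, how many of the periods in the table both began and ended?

The older date is 1414 Ma and the younger is 431.2 Ma.
Periods with start < 1414 and end > 431.2 Ma: Ectasian (1400–1200), Stenian (1200–1000), Tonian (1000–720), Cryogenian (720–635), Ediacaran (635–538.8), Cambrian (538.8–485.4), Ordovician (485.4–443.8).
That is 7 complete periods.

7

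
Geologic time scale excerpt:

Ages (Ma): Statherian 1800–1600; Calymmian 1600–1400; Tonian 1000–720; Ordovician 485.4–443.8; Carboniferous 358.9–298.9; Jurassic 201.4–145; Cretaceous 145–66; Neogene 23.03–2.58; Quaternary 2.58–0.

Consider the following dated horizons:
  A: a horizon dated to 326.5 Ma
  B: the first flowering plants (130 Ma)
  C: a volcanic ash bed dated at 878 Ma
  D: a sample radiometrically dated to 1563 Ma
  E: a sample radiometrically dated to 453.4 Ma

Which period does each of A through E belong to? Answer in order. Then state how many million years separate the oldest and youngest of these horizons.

A — Carboniferous; B — Cretaceous; C — Tonian; D — Calymmian; E — Ordovician; span 1433 million years

A: 326.5 Ma lies in 358.9–298.9 Ma, so Carboniferous.
B: 130 Ma lies in 145–66 Ma, so Cretaceous.
C: 878 Ma lies in 1000–720 Ma, so Tonian.
D: 1563 Ma lies in 1600–1400 Ma, so Calymmian.
E: 453.4 Ma lies in 485.4–443.8 Ma, so Ordovician.
Oldest = 1563 Ma, youngest = 130 Ma → span 1433 Myr.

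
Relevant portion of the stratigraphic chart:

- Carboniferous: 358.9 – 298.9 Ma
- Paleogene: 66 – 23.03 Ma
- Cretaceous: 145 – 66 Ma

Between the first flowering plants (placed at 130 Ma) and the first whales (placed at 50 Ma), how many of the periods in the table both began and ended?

Checking each listed span, none has both start < 130 Ma and end > 50 Ma — every period straddles one of the two dates or lies outside them — so the count is 0.

0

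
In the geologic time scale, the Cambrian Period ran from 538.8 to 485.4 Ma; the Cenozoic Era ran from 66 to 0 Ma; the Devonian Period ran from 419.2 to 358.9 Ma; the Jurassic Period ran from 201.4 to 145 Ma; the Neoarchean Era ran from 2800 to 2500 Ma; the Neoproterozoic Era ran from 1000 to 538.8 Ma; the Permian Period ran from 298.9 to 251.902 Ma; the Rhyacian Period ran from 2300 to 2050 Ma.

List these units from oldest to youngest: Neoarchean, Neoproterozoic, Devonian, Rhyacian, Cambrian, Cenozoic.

Sorting by start age (descending Ma, since larger Ma = older): Neoarchean start 2800, Rhyacian start 2300, Neoproterozoic start 1000, Cambrian start 538.8, Devonian start 419.2, Cenozoic start 66.

Neoarchean, Rhyacian, Neoproterozoic, Cambrian, Devonian, Cenozoic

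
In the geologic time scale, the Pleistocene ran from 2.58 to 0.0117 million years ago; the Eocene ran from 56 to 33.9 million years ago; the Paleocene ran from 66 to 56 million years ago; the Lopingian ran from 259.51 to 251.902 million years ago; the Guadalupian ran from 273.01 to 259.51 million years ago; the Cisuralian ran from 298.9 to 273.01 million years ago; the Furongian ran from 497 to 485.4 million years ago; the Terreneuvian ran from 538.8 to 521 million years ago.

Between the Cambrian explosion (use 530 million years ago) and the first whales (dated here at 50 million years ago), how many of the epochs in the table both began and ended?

530 Ma sits inside the Terreneuvian (538.8–521) and 50 Ma inside the Eocene (56–33.9); neither of those is wholly between the two dates.
The listed epochs lying completely between them are Furongian, Cisuralian, Guadalupian, Lopingian, Paleocene — 5 in all.

5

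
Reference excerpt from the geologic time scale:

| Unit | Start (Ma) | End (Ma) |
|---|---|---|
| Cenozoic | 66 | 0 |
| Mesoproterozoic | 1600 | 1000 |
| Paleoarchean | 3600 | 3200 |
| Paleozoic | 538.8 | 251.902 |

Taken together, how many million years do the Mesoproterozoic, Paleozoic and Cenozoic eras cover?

952.898 million years

Each duration: Mesoproterozoic = 600; Paleozoic = 286.898; Cenozoic = 66.
Sum: 600 + 286.898 + 66 = 952.898 Myr.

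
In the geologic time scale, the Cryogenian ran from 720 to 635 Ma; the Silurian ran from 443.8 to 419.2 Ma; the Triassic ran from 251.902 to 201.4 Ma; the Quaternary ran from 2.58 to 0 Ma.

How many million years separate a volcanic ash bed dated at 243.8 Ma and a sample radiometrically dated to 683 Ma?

439.2 million years

683 − 243.8 = 439.2 million years.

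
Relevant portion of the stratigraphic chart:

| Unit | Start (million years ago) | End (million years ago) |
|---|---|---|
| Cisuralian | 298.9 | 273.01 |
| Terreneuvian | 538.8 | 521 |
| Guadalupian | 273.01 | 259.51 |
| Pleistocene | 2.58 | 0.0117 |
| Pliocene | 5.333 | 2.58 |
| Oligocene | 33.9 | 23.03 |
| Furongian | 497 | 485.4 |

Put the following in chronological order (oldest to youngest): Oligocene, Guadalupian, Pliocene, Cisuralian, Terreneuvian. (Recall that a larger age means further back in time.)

Terreneuvian → Cisuralian → Guadalupian → Oligocene → Pliocene

Read off each span (Ma): Oligocene 33.9–23.03; Guadalupian 273.01–259.51; Pliocene 5.333–2.58; Cisuralian 298.9–273.01; Terreneuvian 538.8–521.
Larger Ma is older, so oldest→youngest is Terreneuvian, Cisuralian, Guadalupian, Oligocene, Pliocene.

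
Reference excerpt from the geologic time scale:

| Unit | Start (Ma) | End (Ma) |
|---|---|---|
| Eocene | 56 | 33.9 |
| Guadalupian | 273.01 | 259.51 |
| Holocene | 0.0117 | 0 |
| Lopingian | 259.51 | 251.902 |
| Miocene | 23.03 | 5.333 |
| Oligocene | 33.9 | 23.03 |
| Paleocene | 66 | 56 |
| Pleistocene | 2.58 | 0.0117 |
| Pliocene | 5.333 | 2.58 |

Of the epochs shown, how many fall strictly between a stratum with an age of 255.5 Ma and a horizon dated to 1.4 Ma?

5

The older date is 255.5 Ma and the younger is 1.4 Ma.
Epochs with start < 255.5 and end > 1.4 Ma: Paleocene (66–56), Eocene (56–33.9), Oligocene (33.9–23.03), Miocene (23.03–5.333), Pliocene (5.333–2.58).
That is 5 complete epochs.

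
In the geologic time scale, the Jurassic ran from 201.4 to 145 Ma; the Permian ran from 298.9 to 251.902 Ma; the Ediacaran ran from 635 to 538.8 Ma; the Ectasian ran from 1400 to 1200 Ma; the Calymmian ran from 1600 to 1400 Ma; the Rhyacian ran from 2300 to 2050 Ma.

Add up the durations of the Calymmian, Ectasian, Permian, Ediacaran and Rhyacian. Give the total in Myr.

Duration is start − end for each: (1600 − 1400) + (1400 − 1200) + (298.9 − 251.902) + (635 − 538.8) + (2300 − 2050).
That is 200 + 200 + 46.998 + 96.2 + 250, which totals 793.198 million years.

793.198 million years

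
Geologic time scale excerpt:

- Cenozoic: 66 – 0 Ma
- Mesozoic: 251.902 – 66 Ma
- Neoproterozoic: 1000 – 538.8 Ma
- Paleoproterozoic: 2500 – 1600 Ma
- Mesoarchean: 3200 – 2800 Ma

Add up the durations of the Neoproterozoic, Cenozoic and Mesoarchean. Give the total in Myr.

927.2 million years

Duration is start − end for each: (1000 − 538.8) + (66 − 0) + (3200 − 2800).
That is 461.2 + 66 + 400, which totals 927.2 million years.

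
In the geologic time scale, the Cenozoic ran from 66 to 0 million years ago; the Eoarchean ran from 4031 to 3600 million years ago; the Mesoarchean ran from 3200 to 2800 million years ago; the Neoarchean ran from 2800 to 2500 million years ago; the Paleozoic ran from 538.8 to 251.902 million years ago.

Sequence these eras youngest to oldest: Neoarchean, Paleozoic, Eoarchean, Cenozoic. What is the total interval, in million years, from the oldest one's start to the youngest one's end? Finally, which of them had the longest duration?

From the excerpt: Neoarchean 2800–2500; Paleozoic 538.8–251.902; Eoarchean 4031–3600; Cenozoic 66–0 (Ma).
Larger Ma is earlier, so the oldest is Eoarchean and the youngest is Cenozoic; youngest to oldest: Cenozoic, Paleozoic, Neoarchean, Eoarchean.
Oldest start 4031 minus youngest end 0 gives 4031 Myr overall.
Individual lengths (start − end): Eoarchean 431; Paleozoic 286.898; Cenozoic 66; Neoarchean 300. The largest is Eoarchean at 431 Myr.

Cenozoic, Paleozoic, Neoarchean, Eoarchean; total span 4031 Myr; longest is Eoarchean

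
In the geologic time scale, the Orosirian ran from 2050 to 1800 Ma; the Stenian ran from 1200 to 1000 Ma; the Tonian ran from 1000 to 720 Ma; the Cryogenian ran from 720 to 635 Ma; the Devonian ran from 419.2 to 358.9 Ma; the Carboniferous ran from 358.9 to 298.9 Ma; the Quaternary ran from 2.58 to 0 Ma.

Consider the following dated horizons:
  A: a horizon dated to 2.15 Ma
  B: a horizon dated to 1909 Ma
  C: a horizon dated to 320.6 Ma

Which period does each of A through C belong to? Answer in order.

A — Quaternary; B — Orosirian; C — Carboniferous

A: 2.15 Ma lies in 2.58–0 Ma, so Quaternary.
B: 1909 Ma lies in 2050–1800 Ma, so Orosirian.
C: 320.6 Ma lies in 358.9–298.9 Ma, so Carboniferous.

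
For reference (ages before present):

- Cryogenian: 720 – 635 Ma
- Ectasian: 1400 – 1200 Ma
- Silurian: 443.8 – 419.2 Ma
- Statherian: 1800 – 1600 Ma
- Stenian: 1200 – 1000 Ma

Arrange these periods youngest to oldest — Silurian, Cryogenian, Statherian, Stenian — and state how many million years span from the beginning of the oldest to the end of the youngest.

Start ages (Ma): Statherian 1800, Stenian 1200, Cryogenian 720, Silurian 443.8.
Ordered youngest to oldest: Silurian, Cryogenian, Stenian, Statherian.
Span = 1800 − 419.2 = 1380.8 Myr.

Silurian → Cryogenian → Stenian → Statherian; total span 1380.8 Myr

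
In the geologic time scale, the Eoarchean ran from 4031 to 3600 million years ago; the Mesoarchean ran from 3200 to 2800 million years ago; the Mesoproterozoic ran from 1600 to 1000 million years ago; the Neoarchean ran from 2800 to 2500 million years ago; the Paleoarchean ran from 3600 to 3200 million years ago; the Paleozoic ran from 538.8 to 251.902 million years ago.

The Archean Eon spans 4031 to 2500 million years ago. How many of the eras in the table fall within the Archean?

4

Eras inside 4031–2500 Ma: Eoarchean, Paleoarchean, Mesoarchean, Neoarchean — 4 in total.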